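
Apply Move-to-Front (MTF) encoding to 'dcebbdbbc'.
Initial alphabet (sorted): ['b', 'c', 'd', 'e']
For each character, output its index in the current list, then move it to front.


MTF encoding:
'd': index 2 in ['b', 'c', 'd', 'e'] -> ['d', 'b', 'c', 'e']
'c': index 2 in ['d', 'b', 'c', 'e'] -> ['c', 'd', 'b', 'e']
'e': index 3 in ['c', 'd', 'b', 'e'] -> ['e', 'c', 'd', 'b']
'b': index 3 in ['e', 'c', 'd', 'b'] -> ['b', 'e', 'c', 'd']
'b': index 0 in ['b', 'e', 'c', 'd'] -> ['b', 'e', 'c', 'd']
'd': index 3 in ['b', 'e', 'c', 'd'] -> ['d', 'b', 'e', 'c']
'b': index 1 in ['d', 'b', 'e', 'c'] -> ['b', 'd', 'e', 'c']
'b': index 0 in ['b', 'd', 'e', 'c'] -> ['b', 'd', 'e', 'c']
'c': index 3 in ['b', 'd', 'e', 'c'] -> ['c', 'b', 'd', 'e']


Output: [2, 2, 3, 3, 0, 3, 1, 0, 3]


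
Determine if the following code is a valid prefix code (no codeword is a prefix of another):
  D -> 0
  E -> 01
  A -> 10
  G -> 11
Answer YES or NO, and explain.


Checking each pair (does one codeword prefix another?):
  D='0' vs E='01': prefix -- VIOLATION

NO -- this is NOT a valid prefix code. D (0) is a prefix of E (01).


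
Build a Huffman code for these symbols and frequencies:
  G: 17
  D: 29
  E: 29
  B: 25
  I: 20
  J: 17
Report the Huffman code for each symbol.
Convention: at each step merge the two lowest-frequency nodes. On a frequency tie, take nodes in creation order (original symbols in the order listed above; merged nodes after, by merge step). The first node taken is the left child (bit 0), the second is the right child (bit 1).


Huffman tree construction:
Step 1: Merge G(17) + J(17) = 34
Step 2: Merge I(20) + B(25) = 45
Step 3: Merge D(29) + E(29) = 58
Step 4: Merge (G+J)(34) + (I+B)(45) = 79
Step 5: Merge (D+E)(58) + ((G+J)+(I+B))(79) = 137
Read each symbol's code off the tree from the root (left child = 0, right child = 1).

Codes:
  G: 100 (length 3)
  D: 00 (length 2)
  E: 01 (length 2)
  B: 111 (length 3)
  I: 110 (length 3)
  J: 101 (length 3)
Average code length: 353/137 = 2.5766 bits/symbol


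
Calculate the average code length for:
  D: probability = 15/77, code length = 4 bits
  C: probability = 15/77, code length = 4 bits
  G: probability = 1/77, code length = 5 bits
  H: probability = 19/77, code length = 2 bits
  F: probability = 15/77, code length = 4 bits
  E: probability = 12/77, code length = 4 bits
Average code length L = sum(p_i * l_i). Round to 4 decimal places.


Weighted contributions p_i * l_i:
  D: (15/77) * 4 = 60/77
  C: (15/77) * 4 = 60/77
  G: (1/77) * 5 = 5/77
  H: (19/77) * 2 = 38/77
  F: (15/77) * 4 = 60/77
  E: (12/77) * 4 = 48/77
Sum = (60 + 60 + 5 + 38 + 60 + 48)/77 = 271/77

L = 271/77 = 3.5195 bits/symbol


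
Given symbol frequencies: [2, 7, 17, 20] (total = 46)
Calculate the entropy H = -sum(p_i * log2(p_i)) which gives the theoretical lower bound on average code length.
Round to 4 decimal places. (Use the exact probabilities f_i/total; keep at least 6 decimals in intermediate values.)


Per-symbol terms -p_i * log2(p_i) with p_i = f_i/46:
  p = 2/46 = 0.043478: log2(p) = -4.523562, -p*log2(p) = 0.196677
  p = 7/46 = 0.152174: log2(p) = -2.716207, -p*log2(p) = 0.413336
  p = 17/46 = 0.369565: log2(p) = -1.436099, -p*log2(p) = 0.530732
  p = 20/46 = 0.434783: log2(p) = -1.201634, -p*log2(p) = 0.522450
H = 0.196677 + 0.413336 + 0.530732 + 0.522450 = 1.663195

H = 1.6632 bits/symbol


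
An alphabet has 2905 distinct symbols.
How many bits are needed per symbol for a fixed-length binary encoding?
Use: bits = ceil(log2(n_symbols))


log2(2905) = 11.5043
Bracket: 2^11 = 2048 < 2905 <= 2^12 = 4096
So ceil(log2(2905)) = 12

bits = ceil(log2(2905)) = ceil(11.5043) = 12 bits


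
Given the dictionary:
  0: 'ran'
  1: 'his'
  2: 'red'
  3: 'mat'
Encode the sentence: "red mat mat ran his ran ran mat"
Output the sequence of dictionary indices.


Look up each word in the dictionary:
  'red' -> 2
  'mat' -> 3
  'mat' -> 3
  'ran' -> 0
  'his' -> 1
  'ran' -> 0
  'ran' -> 0
  'mat' -> 3

Encoded: [2, 3, 3, 0, 1, 0, 0, 3]


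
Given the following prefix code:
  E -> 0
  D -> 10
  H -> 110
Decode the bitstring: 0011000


Decoding step by step:
Bits 0 -> E
Bits 0 -> E
Bits 110 -> H
Bits 0 -> E
Bits 0 -> E


Decoded message: EEHEE


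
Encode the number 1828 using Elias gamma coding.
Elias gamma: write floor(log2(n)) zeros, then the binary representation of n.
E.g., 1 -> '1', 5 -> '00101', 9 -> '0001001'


num_bits = floor(log2(1828)) + 1 = 11
leading_zeros = num_bits - 1 = 10
binary(1828) = 11100100100

Elias gamma(1828) = '0000000000' + '11100100100' = 000000000011100100100 (21 bits)


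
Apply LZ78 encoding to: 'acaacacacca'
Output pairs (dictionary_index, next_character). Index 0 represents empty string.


LZ78 encoding steps:
Dictionary: {0: ''}
Step 1: w='' (idx 0), next='a' -> output (0, 'a'), add 'a' as idx 1
Step 2: w='' (idx 0), next='c' -> output (0, 'c'), add 'c' as idx 2
Step 3: w='a' (idx 1), next='a' -> output (1, 'a'), add 'aa' as idx 3
Step 4: w='c' (idx 2), next='a' -> output (2, 'a'), add 'ca' as idx 4
Step 5: w='ca' (idx 4), next='c' -> output (4, 'c'), add 'cac' as idx 5
Step 6: w='ca' (idx 4), end of input -> output (4, '')


Encoded: [(0, 'a'), (0, 'c'), (1, 'a'), (2, 'a'), (4, 'c'), (4, '')]


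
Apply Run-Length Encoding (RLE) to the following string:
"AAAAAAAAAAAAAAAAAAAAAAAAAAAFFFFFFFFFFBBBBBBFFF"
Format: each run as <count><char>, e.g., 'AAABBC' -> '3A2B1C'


Scanning runs left to right:
  i=0: run of 'A' x 27 -> '27A'
  i=27: run of 'F' x 10 -> '10F'
  i=37: run of 'B' x 6 -> '6B'
  i=43: run of 'F' x 3 -> '3F'

RLE = 27A10F6B3F


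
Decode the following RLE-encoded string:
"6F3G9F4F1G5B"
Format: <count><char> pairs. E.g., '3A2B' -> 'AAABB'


Expanding each <count><char> pair:
  6F -> 'FFFFFF'
  3G -> 'GGG'
  9F -> 'FFFFFFFFF'
  4F -> 'FFFF'
  1G -> 'G'
  5B -> 'BBBBB'

Decoded = FFFFFFGGGFFFFFFFFFFFFFGBBBBB


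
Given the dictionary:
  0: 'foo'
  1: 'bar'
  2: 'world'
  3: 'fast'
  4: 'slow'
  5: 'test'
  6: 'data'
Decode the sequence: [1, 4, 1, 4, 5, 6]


Look up each index in the dictionary:
  1 -> 'bar'
  4 -> 'slow'
  1 -> 'bar'
  4 -> 'slow'
  5 -> 'test'
  6 -> 'data'

Decoded: "bar slow bar slow test data"


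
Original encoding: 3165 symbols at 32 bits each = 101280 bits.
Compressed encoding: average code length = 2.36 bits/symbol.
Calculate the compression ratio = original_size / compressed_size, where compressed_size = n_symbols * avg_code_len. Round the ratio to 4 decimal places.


original_size = n_symbols * orig_bits = 3165 * 32 = 101280 bits
compressed_size = n_symbols * avg_code_len = 3165 * 2.36 = 7469.4 bits
ratio = original_size / compressed_size = 101280 / 7469.4 = 13.5593

Compression ratio = 13.5593


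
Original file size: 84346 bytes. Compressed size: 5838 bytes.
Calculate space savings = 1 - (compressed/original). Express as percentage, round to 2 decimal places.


ratio = compressed/original = 5838/84346 = 0.069215
savings = 1 - ratio = 1 - 0.069215 = 0.930785
as a percentage: 0.930785 * 100 = 93.08%

Space savings = 1 - 5838/84346 = 93.08%


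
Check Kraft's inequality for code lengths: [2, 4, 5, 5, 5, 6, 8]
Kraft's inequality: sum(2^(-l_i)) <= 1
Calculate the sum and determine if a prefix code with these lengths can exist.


Sum = 2^(-2) + 2^(-4) + 2^(-5) + 2^(-5) + 2^(-5) + 2^(-6) + 2^(-8)
    = 0.25 + 0.0625 + 0.03125 + 0.03125 + 0.03125 + 0.015625 + 0.00390625
    = 109/256 = 0.42578125
Since 0.42578125 <= 1, Kraft's inequality IS satisfied.
A prefix code with these lengths CAN exist.

Kraft sum = 0.42578125. Satisfied.


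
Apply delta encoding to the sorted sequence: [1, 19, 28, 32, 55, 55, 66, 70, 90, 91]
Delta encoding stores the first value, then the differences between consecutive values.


First value: 1
Deltas:
  19 - 1 = 18
  28 - 19 = 9
  32 - 28 = 4
  55 - 32 = 23
  55 - 55 = 0
  66 - 55 = 11
  70 - 66 = 4
  90 - 70 = 20
  91 - 90 = 1


Delta encoded: [1, 18, 9, 4, 23, 0, 11, 4, 20, 1]


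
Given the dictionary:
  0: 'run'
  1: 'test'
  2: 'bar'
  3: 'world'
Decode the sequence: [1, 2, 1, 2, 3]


Look up each index in the dictionary:
  1 -> 'test'
  2 -> 'bar'
  1 -> 'test'
  2 -> 'bar'
  3 -> 'world'

Decoded: "test bar test bar world"


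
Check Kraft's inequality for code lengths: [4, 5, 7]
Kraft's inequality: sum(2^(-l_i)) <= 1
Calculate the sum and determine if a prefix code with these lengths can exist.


Sum = 2^(-4) + 2^(-5) + 2^(-7)
    = 0.0625 + 0.03125 + 0.0078125
    = 13/128 = 0.1015625
Since 0.1015625 <= 1, Kraft's inequality IS satisfied.
A prefix code with these lengths CAN exist.

Kraft sum = 0.1015625. Satisfied.


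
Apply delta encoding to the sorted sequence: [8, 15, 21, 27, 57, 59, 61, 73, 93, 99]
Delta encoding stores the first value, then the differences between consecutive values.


First value: 8
Deltas:
  15 - 8 = 7
  21 - 15 = 6
  27 - 21 = 6
  57 - 27 = 30
  59 - 57 = 2
  61 - 59 = 2
  73 - 61 = 12
  93 - 73 = 20
  99 - 93 = 6


Delta encoded: [8, 7, 6, 6, 30, 2, 2, 12, 20, 6]


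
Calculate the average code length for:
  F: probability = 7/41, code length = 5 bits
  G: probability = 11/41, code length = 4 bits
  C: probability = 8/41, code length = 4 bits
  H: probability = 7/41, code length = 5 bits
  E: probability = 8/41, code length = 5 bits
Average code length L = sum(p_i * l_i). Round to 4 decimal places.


Weighted contributions p_i * l_i:
  F: (7/41) * 5 = 35/41
  G: (11/41) * 4 = 44/41
  C: (8/41) * 4 = 32/41
  H: (7/41) * 5 = 35/41
  E: (8/41) * 5 = 40/41
Sum = (35 + 44 + 32 + 35 + 40)/41 = 186/41

L = 186/41 = 4.5366 bits/symbol


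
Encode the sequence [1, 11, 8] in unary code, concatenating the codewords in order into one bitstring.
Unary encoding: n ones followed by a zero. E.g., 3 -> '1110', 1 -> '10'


Encode each number as n ones followed by a terminating 0:
  1 -> 10 (2 bits)
  11 -> 111111111110 (12 bits)
  8 -> 111111110 (9 bits)
Total length = 2 + 12 + 9 = 23 bits.

Unary([1, 11, 8]) = 10111111111110111111110 (23 bits)


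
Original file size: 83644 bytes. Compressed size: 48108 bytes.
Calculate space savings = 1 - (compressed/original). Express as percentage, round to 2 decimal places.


ratio = compressed/original = 48108/83644 = 0.575152
savings = 1 - ratio = 1 - 0.575152 = 0.424848
as a percentage: 0.424848 * 100 = 42.48%

Space savings = 1 - 48108/83644 = 42.48%


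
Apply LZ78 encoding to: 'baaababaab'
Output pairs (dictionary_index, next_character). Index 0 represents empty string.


LZ78 encoding steps:
Dictionary: {0: ''}
Step 1: w='' (idx 0), next='b' -> output (0, 'b'), add 'b' as idx 1
Step 2: w='' (idx 0), next='a' -> output (0, 'a'), add 'a' as idx 2
Step 3: w='a' (idx 2), next='a' -> output (2, 'a'), add 'aa' as idx 3
Step 4: w='b' (idx 1), next='a' -> output (1, 'a'), add 'ba' as idx 4
Step 5: w='ba' (idx 4), next='a' -> output (4, 'a'), add 'baa' as idx 5
Step 6: w='b' (idx 1), end of input -> output (1, '')


Encoded: [(0, 'b'), (0, 'a'), (2, 'a'), (1, 'a'), (4, 'a'), (1, '')]


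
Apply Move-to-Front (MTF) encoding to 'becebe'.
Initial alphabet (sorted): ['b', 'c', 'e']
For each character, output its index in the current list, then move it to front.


MTF encoding:
'b': index 0 in ['b', 'c', 'e'] -> ['b', 'c', 'e']
'e': index 2 in ['b', 'c', 'e'] -> ['e', 'b', 'c']
'c': index 2 in ['e', 'b', 'c'] -> ['c', 'e', 'b']
'e': index 1 in ['c', 'e', 'b'] -> ['e', 'c', 'b']
'b': index 2 in ['e', 'c', 'b'] -> ['b', 'e', 'c']
'e': index 1 in ['b', 'e', 'c'] -> ['e', 'b', 'c']


Output: [0, 2, 2, 1, 2, 1]


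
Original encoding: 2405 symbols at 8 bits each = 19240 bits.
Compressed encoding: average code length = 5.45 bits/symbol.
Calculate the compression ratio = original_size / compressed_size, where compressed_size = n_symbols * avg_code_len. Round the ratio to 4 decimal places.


original_size = n_symbols * orig_bits = 2405 * 8 = 19240 bits
compressed_size = n_symbols * avg_code_len = 2405 * 5.45 = 13107.25 bits
ratio = original_size / compressed_size = 19240 / 13107.25 = 1.4679

Compression ratio = 1.4679


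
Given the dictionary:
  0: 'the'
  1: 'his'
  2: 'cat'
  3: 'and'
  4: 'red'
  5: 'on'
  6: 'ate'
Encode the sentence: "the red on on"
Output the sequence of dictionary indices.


Look up each word in the dictionary:
  'the' -> 0
  'red' -> 4
  'on' -> 5
  'on' -> 5

Encoded: [0, 4, 5, 5]


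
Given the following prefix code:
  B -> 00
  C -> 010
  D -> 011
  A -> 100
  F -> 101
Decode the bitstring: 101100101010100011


Decoding step by step:
Bits 101 -> F
Bits 100 -> A
Bits 101 -> F
Bits 010 -> C
Bits 100 -> A
Bits 011 -> D


Decoded message: FAFCAD


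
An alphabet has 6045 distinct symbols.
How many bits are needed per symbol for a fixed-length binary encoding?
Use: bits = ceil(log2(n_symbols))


log2(6045) = 12.5615
Bracket: 2^12 = 4096 < 6045 <= 2^13 = 8192
So ceil(log2(6045)) = 13

bits = ceil(log2(6045)) = ceil(12.5615) = 13 bits


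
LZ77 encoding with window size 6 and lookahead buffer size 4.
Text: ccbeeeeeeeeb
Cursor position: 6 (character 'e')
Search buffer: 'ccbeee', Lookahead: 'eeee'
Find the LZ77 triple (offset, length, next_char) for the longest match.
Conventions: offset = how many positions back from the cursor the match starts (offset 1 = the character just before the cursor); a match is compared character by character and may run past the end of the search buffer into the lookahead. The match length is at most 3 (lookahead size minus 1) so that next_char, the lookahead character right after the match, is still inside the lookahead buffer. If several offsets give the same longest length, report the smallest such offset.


Try each offset into the search buffer:
  offset=1 (pos 5, char 'e'): match length 3
  offset=2 (pos 4, char 'e'): match length 3
  offset=3 (pos 3, char 'e'): match length 3
  offset=4 (pos 2, char 'b'): match length 0
  offset=5 (pos 1, char 'c'): match length 0
  offset=6 (pos 0, char 'c'): match length 0
Longest match has length 3, found at offsets 1, 2, 3; take the smallest, offset 1.
next_char = character at position 6 + 3 = 9 -> 'e'

Best match: offset=1, length=3 (matching 'eee' starting at position 5)
LZ77 triple: (1, 3, 'e')


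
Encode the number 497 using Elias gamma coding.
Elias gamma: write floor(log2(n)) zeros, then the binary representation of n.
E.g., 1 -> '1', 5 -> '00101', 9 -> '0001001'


num_bits = floor(log2(497)) + 1 = 9
leading_zeros = num_bits - 1 = 8
binary(497) = 111110001

Elias gamma(497) = '00000000' + '111110001' = 00000000111110001 (17 bits)


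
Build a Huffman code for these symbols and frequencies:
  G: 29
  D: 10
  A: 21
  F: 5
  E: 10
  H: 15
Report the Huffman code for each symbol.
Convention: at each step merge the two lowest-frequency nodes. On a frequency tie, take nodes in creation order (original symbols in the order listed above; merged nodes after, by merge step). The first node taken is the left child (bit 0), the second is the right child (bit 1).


Huffman tree construction:
Step 1: Merge F(5) + D(10) = 15
Step 2: Merge E(10) + H(15) = 25
Step 3: Merge (F+D)(15) + A(21) = 36
Step 4: Merge (E+H)(25) + G(29) = 54
Step 5: Merge ((F+D)+A)(36) + ((E+H)+G)(54) = 90
Read each symbol's code off the tree from the root (left child = 0, right child = 1).

Codes:
  G: 11 (length 2)
  D: 001 (length 3)
  A: 01 (length 2)
  F: 000 (length 3)
  E: 100 (length 3)
  H: 101 (length 3)
Average code length: 220/90 = 2.4444 bits/symbol


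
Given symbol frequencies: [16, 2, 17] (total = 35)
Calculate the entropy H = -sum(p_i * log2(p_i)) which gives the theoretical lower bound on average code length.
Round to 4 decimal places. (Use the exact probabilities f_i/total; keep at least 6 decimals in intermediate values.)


Per-symbol terms -p_i * log2(p_i) with p_i = f_i/35:
  p = 16/35 = 0.457143: log2(p) = -1.129283, -p*log2(p) = 0.516244
  p = 2/35 = 0.057143: log2(p) = -4.129283, -p*log2(p) = 0.235959
  p = 17/35 = 0.485714: log2(p) = -1.041820, -p*log2(p) = 0.506027
H = 0.516244 + 0.235959 + 0.506027 = 1.258230

H = 1.2582 bits/symbol


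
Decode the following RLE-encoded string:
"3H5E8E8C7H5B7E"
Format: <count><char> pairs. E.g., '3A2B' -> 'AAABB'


Expanding each <count><char> pair:
  3H -> 'HHH'
  5E -> 'EEEEE'
  8E -> 'EEEEEEEE'
  8C -> 'CCCCCCCC'
  7H -> 'HHHHHHH'
  5B -> 'BBBBB'
  7E -> 'EEEEEEE'

Decoded = HHHEEEEEEEEEEEEECCCCCCCCHHHHHHHBBBBBEEEEEEE


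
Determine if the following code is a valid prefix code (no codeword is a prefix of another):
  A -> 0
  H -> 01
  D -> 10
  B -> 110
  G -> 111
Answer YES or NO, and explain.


Checking each pair (does one codeword prefix another?):
  A='0' vs H='01': prefix -- VIOLATION

NO -- this is NOT a valid prefix code. A (0) is a prefix of H (01).


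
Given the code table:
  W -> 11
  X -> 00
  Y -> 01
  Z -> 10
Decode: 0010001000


Decoding:
00 -> X
10 -> Z
00 -> X
10 -> Z
00 -> X


Result: XZXZX


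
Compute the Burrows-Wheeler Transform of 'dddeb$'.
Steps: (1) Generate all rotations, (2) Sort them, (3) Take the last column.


Rotations (sorted):
  0: $dddeb -> last char: b
  1: b$ddde -> last char: e
  2: dddeb$ -> last char: $
  3: ddeb$d -> last char: d
  4: deb$dd -> last char: d
  5: eb$ddd -> last char: d


BWT = be$ddd


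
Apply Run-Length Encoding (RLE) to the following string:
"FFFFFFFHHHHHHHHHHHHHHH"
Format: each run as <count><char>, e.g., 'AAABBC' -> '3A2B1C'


Scanning runs left to right:
  i=0: run of 'F' x 7 -> '7F'
  i=7: run of 'H' x 15 -> '15H'

RLE = 7F15H


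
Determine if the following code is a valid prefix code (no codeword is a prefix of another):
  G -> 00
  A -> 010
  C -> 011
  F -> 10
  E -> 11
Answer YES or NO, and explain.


Checking each pair (does one codeword prefix another?):
  G='00' vs A='010': no prefix
  G='00' vs C='011': no prefix
  G='00' vs F='10': no prefix
  G='00' vs E='11': no prefix
  A='010' vs G='00': no prefix
  A='010' vs C='011': no prefix
  A='010' vs F='10': no prefix
  A='010' vs E='11': no prefix
  C='011' vs G='00': no prefix
  C='011' vs A='010': no prefix
  C='011' vs F='10': no prefix
  C='011' vs E='11': no prefix
  F='10' vs G='00': no prefix
  F='10' vs A='010': no prefix
  F='10' vs C='011': no prefix
  F='10' vs E='11': no prefix
  E='11' vs G='00': no prefix
  E='11' vs A='010': no prefix
  E='11' vs C='011': no prefix
  E='11' vs F='10': no prefix
No violation found over all pairs.

YES -- this is a valid prefix code. No codeword is a prefix of any other codeword.


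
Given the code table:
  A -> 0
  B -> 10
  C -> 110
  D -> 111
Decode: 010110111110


Decoding:
0 -> A
10 -> B
110 -> C
111 -> D
110 -> C


Result: ABCDC


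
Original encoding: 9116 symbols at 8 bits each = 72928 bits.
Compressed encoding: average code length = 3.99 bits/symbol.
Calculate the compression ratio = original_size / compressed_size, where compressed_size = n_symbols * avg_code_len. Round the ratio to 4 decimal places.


original_size = n_symbols * orig_bits = 9116 * 8 = 72928 bits
compressed_size = n_symbols * avg_code_len = 9116 * 3.99 = 36372.84 bits
ratio = original_size / compressed_size = 72928 / 36372.84 = 2.005

Compression ratio = 2.005


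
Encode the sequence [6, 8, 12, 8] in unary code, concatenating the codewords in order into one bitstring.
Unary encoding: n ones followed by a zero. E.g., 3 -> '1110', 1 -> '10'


Encode each number as n ones followed by a terminating 0:
  6 -> 1111110 (7 bits)
  8 -> 111111110 (9 bits)
  12 -> 1111111111110 (13 bits)
  8 -> 111111110 (9 bits)
Total length = 7 + 9 + 13 + 9 = 38 bits.

Unary([6, 8, 12, 8]) = 11111101111111101111111111110111111110 (38 bits)


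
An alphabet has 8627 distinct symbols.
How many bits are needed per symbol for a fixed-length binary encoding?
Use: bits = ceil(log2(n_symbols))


log2(8627) = 13.0746
Bracket: 2^13 = 8192 < 8627 <= 2^14 = 16384
So ceil(log2(8627)) = 14

bits = ceil(log2(8627)) = ceil(13.0746) = 14 bits


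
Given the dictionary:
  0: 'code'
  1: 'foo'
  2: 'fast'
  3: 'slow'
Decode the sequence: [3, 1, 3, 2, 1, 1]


Look up each index in the dictionary:
  3 -> 'slow'
  1 -> 'foo'
  3 -> 'slow'
  2 -> 'fast'
  1 -> 'foo'
  1 -> 'foo'

Decoded: "slow foo slow fast foo foo"


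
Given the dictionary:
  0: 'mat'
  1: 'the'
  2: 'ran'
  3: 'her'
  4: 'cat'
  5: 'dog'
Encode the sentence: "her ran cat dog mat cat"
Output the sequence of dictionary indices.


Look up each word in the dictionary:
  'her' -> 3
  'ran' -> 2
  'cat' -> 4
  'dog' -> 5
  'mat' -> 0
  'cat' -> 4

Encoded: [3, 2, 4, 5, 0, 4]


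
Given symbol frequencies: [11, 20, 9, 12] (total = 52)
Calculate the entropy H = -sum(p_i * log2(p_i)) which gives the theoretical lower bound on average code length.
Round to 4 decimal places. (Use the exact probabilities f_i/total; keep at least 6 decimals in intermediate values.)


Per-symbol terms -p_i * log2(p_i) with p_i = f_i/52:
  p = 11/52 = 0.211538: log2(p) = -2.241008, -p*log2(p) = 0.474059
  p = 20/52 = 0.384615: log2(p) = -1.378512, -p*log2(p) = 0.530197
  p = 9/52 = 0.173077: log2(p) = -2.530515, -p*log2(p) = 0.437974
  p = 12/52 = 0.230769: log2(p) = -2.115477, -p*log2(p) = 0.488187
H = 0.474059 + 0.530197 + 0.437974 + 0.488187 = 1.930417

H = 1.9304 bits/symbol


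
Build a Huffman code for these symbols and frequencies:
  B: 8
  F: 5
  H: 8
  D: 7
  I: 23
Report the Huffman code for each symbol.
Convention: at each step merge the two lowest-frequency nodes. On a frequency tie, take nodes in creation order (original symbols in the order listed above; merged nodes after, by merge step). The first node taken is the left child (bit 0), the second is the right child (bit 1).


Huffman tree construction:
Step 1: Merge F(5) + D(7) = 12
Step 2: Merge B(8) + H(8) = 16
Step 3: Merge (F+D)(12) + (B+H)(16) = 28
Step 4: Merge I(23) + ((F+D)+(B+H))(28) = 51
Read each symbol's code off the tree from the root (left child = 0, right child = 1).

Codes:
  B: 110 (length 3)
  F: 100 (length 3)
  H: 111 (length 3)
  D: 101 (length 3)
  I: 0 (length 1)
Average code length: 107/51 = 2.0980 bits/symbol


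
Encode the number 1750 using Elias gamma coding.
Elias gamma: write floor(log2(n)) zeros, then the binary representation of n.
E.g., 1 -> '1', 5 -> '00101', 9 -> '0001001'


num_bits = floor(log2(1750)) + 1 = 11
leading_zeros = num_bits - 1 = 10
binary(1750) = 11011010110

Elias gamma(1750) = '0000000000' + '11011010110' = 000000000011011010110 (21 bits)


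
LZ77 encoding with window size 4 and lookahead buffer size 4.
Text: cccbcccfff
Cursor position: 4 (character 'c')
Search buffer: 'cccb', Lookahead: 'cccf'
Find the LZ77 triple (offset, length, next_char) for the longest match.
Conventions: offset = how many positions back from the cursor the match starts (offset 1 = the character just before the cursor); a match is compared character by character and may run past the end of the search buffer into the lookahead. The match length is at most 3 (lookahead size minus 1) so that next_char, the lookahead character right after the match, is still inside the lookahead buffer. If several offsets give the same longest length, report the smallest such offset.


Try each offset into the search buffer:
  offset=1 (pos 3, char 'b'): match length 0
  offset=2 (pos 2, char 'c'): match length 1
  offset=3 (pos 1, char 'c'): match length 2
  offset=4 (pos 0, char 'c'): match length 3
Longest match has length 3 at offset 4.
next_char = character at position 4 + 3 = 7 -> 'f'

Best match: offset=4, length=3 (matching 'ccc' starting at position 0)
LZ77 triple: (4, 3, 'f')


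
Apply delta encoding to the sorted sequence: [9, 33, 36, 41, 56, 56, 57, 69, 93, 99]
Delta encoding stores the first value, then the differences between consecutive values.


First value: 9
Deltas:
  33 - 9 = 24
  36 - 33 = 3
  41 - 36 = 5
  56 - 41 = 15
  56 - 56 = 0
  57 - 56 = 1
  69 - 57 = 12
  93 - 69 = 24
  99 - 93 = 6


Delta encoded: [9, 24, 3, 5, 15, 0, 1, 12, 24, 6]


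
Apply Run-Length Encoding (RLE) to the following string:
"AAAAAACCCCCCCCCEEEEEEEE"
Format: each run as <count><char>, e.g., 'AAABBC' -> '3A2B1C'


Scanning runs left to right:
  i=0: run of 'A' x 6 -> '6A'
  i=6: run of 'C' x 9 -> '9C'
  i=15: run of 'E' x 8 -> '8E'

RLE = 6A9C8E


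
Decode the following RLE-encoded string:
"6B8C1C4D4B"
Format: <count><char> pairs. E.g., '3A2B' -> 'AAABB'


Expanding each <count><char> pair:
  6B -> 'BBBBBB'
  8C -> 'CCCCCCCC'
  1C -> 'C'
  4D -> 'DDDD'
  4B -> 'BBBB'

Decoded = BBBBBBCCCCCCCCCDDDDBBBB


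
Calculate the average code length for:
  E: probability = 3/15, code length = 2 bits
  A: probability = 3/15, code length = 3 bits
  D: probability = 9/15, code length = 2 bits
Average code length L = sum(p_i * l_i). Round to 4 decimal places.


Weighted contributions p_i * l_i:
  E: (3/15) * 2 = 6/15
  A: (3/15) * 3 = 9/15
  D: (9/15) * 2 = 18/15
Sum = (6 + 9 + 18)/15 = 33/15

L = 33/15 = 2.2000 bits/symbol


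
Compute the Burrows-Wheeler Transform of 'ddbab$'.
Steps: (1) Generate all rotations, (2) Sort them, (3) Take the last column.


Rotations (sorted):
  0: $ddbab -> last char: b
  1: ab$ddb -> last char: b
  2: b$ddba -> last char: a
  3: bab$dd -> last char: d
  4: dbab$d -> last char: d
  5: ddbab$ -> last char: $


BWT = bbadd$


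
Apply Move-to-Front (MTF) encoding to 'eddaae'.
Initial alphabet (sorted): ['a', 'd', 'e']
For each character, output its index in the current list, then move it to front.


MTF encoding:
'e': index 2 in ['a', 'd', 'e'] -> ['e', 'a', 'd']
'd': index 2 in ['e', 'a', 'd'] -> ['d', 'e', 'a']
'd': index 0 in ['d', 'e', 'a'] -> ['d', 'e', 'a']
'a': index 2 in ['d', 'e', 'a'] -> ['a', 'd', 'e']
'a': index 0 in ['a', 'd', 'e'] -> ['a', 'd', 'e']
'e': index 2 in ['a', 'd', 'e'] -> ['e', 'a', 'd']


Output: [2, 2, 0, 2, 0, 2]


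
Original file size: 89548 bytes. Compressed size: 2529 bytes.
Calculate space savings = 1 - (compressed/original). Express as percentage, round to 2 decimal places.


ratio = compressed/original = 2529/89548 = 0.028242
savings = 1 - ratio = 1 - 0.028242 = 0.971758
as a percentage: 0.971758 * 100 = 97.18%

Space savings = 1 - 2529/89548 = 97.18%


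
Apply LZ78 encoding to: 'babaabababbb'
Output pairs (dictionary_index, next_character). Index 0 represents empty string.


LZ78 encoding steps:
Dictionary: {0: ''}
Step 1: w='' (idx 0), next='b' -> output (0, 'b'), add 'b' as idx 1
Step 2: w='' (idx 0), next='a' -> output (0, 'a'), add 'a' as idx 2
Step 3: w='b' (idx 1), next='a' -> output (1, 'a'), add 'ba' as idx 3
Step 4: w='a' (idx 2), next='b' -> output (2, 'b'), add 'ab' as idx 4
Step 5: w='ab' (idx 4), next='a' -> output (4, 'a'), add 'aba' as idx 5
Step 6: w='b' (idx 1), next='b' -> output (1, 'b'), add 'bb' as idx 6
Step 7: w='b' (idx 1), end of input -> output (1, '')


Encoded: [(0, 'b'), (0, 'a'), (1, 'a'), (2, 'b'), (4, 'a'), (1, 'b'), (1, '')]


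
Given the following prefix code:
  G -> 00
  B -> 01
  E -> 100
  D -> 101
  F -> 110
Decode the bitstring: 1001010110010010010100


Decoding step by step:
Bits 100 -> E
Bits 101 -> D
Bits 01 -> B
Bits 100 -> E
Bits 100 -> E
Bits 100 -> E
Bits 101 -> D
Bits 00 -> G


Decoded message: EDBEEEDG


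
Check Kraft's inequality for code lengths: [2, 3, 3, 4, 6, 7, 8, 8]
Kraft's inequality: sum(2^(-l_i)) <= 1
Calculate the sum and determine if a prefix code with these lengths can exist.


Sum = 2^(-2) + 2^(-3) + 2^(-3) + 2^(-4) + 2^(-6) + 2^(-7) + 2^(-8) + 2^(-8)
    = 0.25 + 0.125 + 0.125 + 0.0625 + 0.015625 + 0.0078125 + 0.00390625 + 0.00390625
    = 152/256 = 0.59375
Since 0.59375 <= 1, Kraft's inequality IS satisfied.
A prefix code with these lengths CAN exist.

Kraft sum = 0.59375. Satisfied.


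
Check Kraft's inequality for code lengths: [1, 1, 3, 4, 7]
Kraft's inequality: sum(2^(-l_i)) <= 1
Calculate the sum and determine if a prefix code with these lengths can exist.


Sum = 2^(-1) + 2^(-1) + 2^(-3) + 2^(-4) + 2^(-7)
    = 0.5 + 0.5 + 0.125 + 0.0625 + 0.0078125
    = 153/128 = 1.1953125
Since 1.1953125 > 1, Kraft's inequality is NOT satisfied.
A prefix code with these lengths CANNOT exist.

Kraft sum = 1.1953125. Not satisfied.


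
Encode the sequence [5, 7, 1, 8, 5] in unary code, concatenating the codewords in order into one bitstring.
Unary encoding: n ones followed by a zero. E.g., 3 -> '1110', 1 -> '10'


Encode each number as n ones followed by a terminating 0:
  5 -> 111110 (6 bits)
  7 -> 11111110 (8 bits)
  1 -> 10 (2 bits)
  8 -> 111111110 (9 bits)
  5 -> 111110 (6 bits)
Total length = 6 + 8 + 2 + 9 + 6 = 31 bits.

Unary([5, 7, 1, 8, 5]) = 1111101111111010111111110111110 (31 bits)


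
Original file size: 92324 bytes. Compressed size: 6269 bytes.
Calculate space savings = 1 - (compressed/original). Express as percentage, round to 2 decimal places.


ratio = compressed/original = 6269/92324 = 0.067902
savings = 1 - ratio = 1 - 0.067902 = 0.932098
as a percentage: 0.932098 * 100 = 93.21%

Space savings = 1 - 6269/92324 = 93.21%


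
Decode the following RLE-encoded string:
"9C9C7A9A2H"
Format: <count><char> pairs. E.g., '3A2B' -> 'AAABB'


Expanding each <count><char> pair:
  9C -> 'CCCCCCCCC'
  9C -> 'CCCCCCCCC'
  7A -> 'AAAAAAA'
  9A -> 'AAAAAAAAA'
  2H -> 'HH'

Decoded = CCCCCCCCCCCCCCCCCCAAAAAAAAAAAAAAAAHH


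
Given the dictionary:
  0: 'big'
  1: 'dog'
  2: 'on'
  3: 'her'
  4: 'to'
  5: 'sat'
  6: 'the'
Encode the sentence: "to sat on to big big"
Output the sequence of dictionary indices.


Look up each word in the dictionary:
  'to' -> 4
  'sat' -> 5
  'on' -> 2
  'to' -> 4
  'big' -> 0
  'big' -> 0

Encoded: [4, 5, 2, 4, 0, 0]


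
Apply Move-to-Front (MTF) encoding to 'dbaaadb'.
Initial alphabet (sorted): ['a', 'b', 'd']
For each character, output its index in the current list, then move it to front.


MTF encoding:
'd': index 2 in ['a', 'b', 'd'] -> ['d', 'a', 'b']
'b': index 2 in ['d', 'a', 'b'] -> ['b', 'd', 'a']
'a': index 2 in ['b', 'd', 'a'] -> ['a', 'b', 'd']
'a': index 0 in ['a', 'b', 'd'] -> ['a', 'b', 'd']
'a': index 0 in ['a', 'b', 'd'] -> ['a', 'b', 'd']
'd': index 2 in ['a', 'b', 'd'] -> ['d', 'a', 'b']
'b': index 2 in ['d', 'a', 'b'] -> ['b', 'd', 'a']


Output: [2, 2, 2, 0, 0, 2, 2]


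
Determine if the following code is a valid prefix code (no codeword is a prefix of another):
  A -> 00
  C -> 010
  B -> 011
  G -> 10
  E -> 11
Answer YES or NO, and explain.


Checking each pair (does one codeword prefix another?):
  A='00' vs C='010': no prefix
  A='00' vs B='011': no prefix
  A='00' vs G='10': no prefix
  A='00' vs E='11': no prefix
  C='010' vs A='00': no prefix
  C='010' vs B='011': no prefix
  C='010' vs G='10': no prefix
  C='010' vs E='11': no prefix
  B='011' vs A='00': no prefix
  B='011' vs C='010': no prefix
  B='011' vs G='10': no prefix
  B='011' vs E='11': no prefix
  G='10' vs A='00': no prefix
  G='10' vs C='010': no prefix
  G='10' vs B='011': no prefix
  G='10' vs E='11': no prefix
  E='11' vs A='00': no prefix
  E='11' vs C='010': no prefix
  E='11' vs B='011': no prefix
  E='11' vs G='10': no prefix
No violation found over all pairs.

YES -- this is a valid prefix code. No codeword is a prefix of any other codeword.


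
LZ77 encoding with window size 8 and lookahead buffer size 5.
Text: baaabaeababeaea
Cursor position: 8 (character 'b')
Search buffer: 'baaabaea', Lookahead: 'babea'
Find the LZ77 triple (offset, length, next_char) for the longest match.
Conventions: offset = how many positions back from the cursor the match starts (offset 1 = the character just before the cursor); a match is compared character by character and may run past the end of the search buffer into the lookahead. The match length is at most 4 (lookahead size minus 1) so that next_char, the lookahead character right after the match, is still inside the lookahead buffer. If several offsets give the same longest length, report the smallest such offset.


Try each offset into the search buffer:
  offset=1 (pos 7, char 'a'): match length 0
  offset=2 (pos 6, char 'e'): match length 0
  offset=3 (pos 5, char 'a'): match length 0
  offset=4 (pos 4, char 'b'): match length 2
  offset=5 (pos 3, char 'a'): match length 0
  offset=6 (pos 2, char 'a'): match length 0
  offset=7 (pos 1, char 'a'): match length 0
  offset=8 (pos 0, char 'b'): match length 2
Longest match has length 2, found at offsets 4, 8; take the smallest, offset 4.
next_char = character at position 8 + 2 = 10 -> 'b'

Best match: offset=4, length=2 (matching 'ba' starting at position 4)
LZ77 triple: (4, 2, 'b')


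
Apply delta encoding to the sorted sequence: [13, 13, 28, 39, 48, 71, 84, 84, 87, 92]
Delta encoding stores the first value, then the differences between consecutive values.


First value: 13
Deltas:
  13 - 13 = 0
  28 - 13 = 15
  39 - 28 = 11
  48 - 39 = 9
  71 - 48 = 23
  84 - 71 = 13
  84 - 84 = 0
  87 - 84 = 3
  92 - 87 = 5


Delta encoded: [13, 0, 15, 11, 9, 23, 13, 0, 3, 5]


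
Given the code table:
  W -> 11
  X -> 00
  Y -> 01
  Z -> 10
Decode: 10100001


Decoding:
10 -> Z
10 -> Z
00 -> X
01 -> Y


Result: ZZXY


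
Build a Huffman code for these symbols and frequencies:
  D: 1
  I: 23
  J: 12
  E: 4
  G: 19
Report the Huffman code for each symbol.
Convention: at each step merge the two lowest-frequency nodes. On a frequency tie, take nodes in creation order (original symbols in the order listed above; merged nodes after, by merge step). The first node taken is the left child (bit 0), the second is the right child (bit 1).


Huffman tree construction:
Step 1: Merge D(1) + E(4) = 5
Step 2: Merge (D+E)(5) + J(12) = 17
Step 3: Merge ((D+E)+J)(17) + G(19) = 36
Step 4: Merge I(23) + (((D+E)+J)+G)(36) = 59
Read each symbol's code off the tree from the root (left child = 0, right child = 1).

Codes:
  D: 1000 (length 4)
  I: 0 (length 1)
  J: 101 (length 3)
  E: 1001 (length 4)
  G: 11 (length 2)
Average code length: 117/59 = 1.9831 bits/symbol


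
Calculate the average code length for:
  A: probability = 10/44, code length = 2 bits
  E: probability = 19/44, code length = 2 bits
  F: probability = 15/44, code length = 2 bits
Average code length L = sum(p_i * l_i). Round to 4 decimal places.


Weighted contributions p_i * l_i:
  A: (10/44) * 2 = 20/44
  E: (19/44) * 2 = 38/44
  F: (15/44) * 2 = 30/44
Sum = (20 + 38 + 30)/44 = 88/44

L = 88/44 = 2.0000 bits/symbol


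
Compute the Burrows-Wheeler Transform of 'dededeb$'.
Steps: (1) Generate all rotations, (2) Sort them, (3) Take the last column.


Rotations (sorted):
  0: $dededeb -> last char: b
  1: b$dedede -> last char: e
  2: deb$dede -> last char: e
  3: dedeb$de -> last char: e
  4: dededeb$ -> last char: $
  5: eb$deded -> last char: d
  6: edeb$ded -> last char: d
  7: ededeb$d -> last char: d


BWT = beee$ddd


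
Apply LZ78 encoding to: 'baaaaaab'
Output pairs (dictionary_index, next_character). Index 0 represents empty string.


LZ78 encoding steps:
Dictionary: {0: ''}
Step 1: w='' (idx 0), next='b' -> output (0, 'b'), add 'b' as idx 1
Step 2: w='' (idx 0), next='a' -> output (0, 'a'), add 'a' as idx 2
Step 3: w='a' (idx 2), next='a' -> output (2, 'a'), add 'aa' as idx 3
Step 4: w='aa' (idx 3), next='a' -> output (3, 'a'), add 'aaa' as idx 4
Step 5: w='b' (idx 1), end of input -> output (1, '')


Encoded: [(0, 'b'), (0, 'a'), (2, 'a'), (3, 'a'), (1, '')]


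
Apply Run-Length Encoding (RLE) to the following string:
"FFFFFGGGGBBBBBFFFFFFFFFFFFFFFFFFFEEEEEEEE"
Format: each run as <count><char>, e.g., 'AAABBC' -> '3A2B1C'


Scanning runs left to right:
  i=0: run of 'F' x 5 -> '5F'
  i=5: run of 'G' x 4 -> '4G'
  i=9: run of 'B' x 5 -> '5B'
  i=14: run of 'F' x 19 -> '19F'
  i=33: run of 'E' x 8 -> '8E'

RLE = 5F4G5B19F8E


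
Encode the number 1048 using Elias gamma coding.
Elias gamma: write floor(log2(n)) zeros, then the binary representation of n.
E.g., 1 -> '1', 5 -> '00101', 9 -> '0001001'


num_bits = floor(log2(1048)) + 1 = 11
leading_zeros = num_bits - 1 = 10
binary(1048) = 10000011000

Elias gamma(1048) = '0000000000' + '10000011000' = 000000000010000011000 (21 bits)


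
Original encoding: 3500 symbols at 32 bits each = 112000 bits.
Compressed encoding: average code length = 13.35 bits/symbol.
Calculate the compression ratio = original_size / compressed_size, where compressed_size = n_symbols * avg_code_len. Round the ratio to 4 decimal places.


original_size = n_symbols * orig_bits = 3500 * 32 = 112000 bits
compressed_size = n_symbols * avg_code_len = 3500 * 13.35 = 46725.0 bits
ratio = original_size / compressed_size = 112000 / 46725.0 = 2.397

Compression ratio = 2.397


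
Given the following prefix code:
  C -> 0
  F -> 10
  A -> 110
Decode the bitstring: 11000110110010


Decoding step by step:
Bits 110 -> A
Bits 0 -> C
Bits 0 -> C
Bits 110 -> A
Bits 110 -> A
Bits 0 -> C
Bits 10 -> F


Decoded message: ACCAACF


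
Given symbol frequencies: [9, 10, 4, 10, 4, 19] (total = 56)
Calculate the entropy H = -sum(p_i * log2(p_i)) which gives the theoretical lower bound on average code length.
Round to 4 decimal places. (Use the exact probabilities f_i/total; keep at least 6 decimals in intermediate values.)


Per-symbol terms -p_i * log2(p_i) with p_i = f_i/56:
  p = 9/56 = 0.160714: log2(p) = -2.637430, -p*log2(p) = 0.423873
  p = 10/56 = 0.178571: log2(p) = -2.485427, -p*log2(p) = 0.443826
  p = 4/56 = 0.071429: log2(p) = -3.807355, -p*log2(p) = 0.271954
  p = 10/56 = 0.178571: log2(p) = -2.485427, -p*log2(p) = 0.443826
  p = 4/56 = 0.071429: log2(p) = -3.807355, -p*log2(p) = 0.271954
  p = 19/56 = 0.339286: log2(p) = -1.559427, -p*log2(p) = 0.529091
H = 0.423873 + 0.443826 + 0.271954 + 0.443826 + 0.271954 + 0.529091 = 2.384524

H = 2.3845 bits/symbol


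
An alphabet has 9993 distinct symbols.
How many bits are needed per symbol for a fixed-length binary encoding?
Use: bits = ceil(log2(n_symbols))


log2(9993) = 13.2867
Bracket: 2^13 = 8192 < 9993 <= 2^14 = 16384
So ceil(log2(9993)) = 14

bits = ceil(log2(9993)) = ceil(13.2867) = 14 bits


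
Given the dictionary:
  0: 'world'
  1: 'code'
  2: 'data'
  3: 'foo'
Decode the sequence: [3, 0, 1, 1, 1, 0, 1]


Look up each index in the dictionary:
  3 -> 'foo'
  0 -> 'world'
  1 -> 'code'
  1 -> 'code'
  1 -> 'code'
  0 -> 'world'
  1 -> 'code'

Decoded: "foo world code code code world code"


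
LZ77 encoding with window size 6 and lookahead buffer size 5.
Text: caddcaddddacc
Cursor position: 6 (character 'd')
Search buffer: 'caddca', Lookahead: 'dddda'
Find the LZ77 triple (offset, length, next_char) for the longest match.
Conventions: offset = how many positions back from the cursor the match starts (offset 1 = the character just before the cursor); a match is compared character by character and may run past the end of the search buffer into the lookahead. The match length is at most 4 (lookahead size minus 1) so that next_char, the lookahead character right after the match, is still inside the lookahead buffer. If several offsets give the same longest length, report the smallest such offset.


Try each offset into the search buffer:
  offset=1 (pos 5, char 'a'): match length 0
  offset=2 (pos 4, char 'c'): match length 0
  offset=3 (pos 3, char 'd'): match length 1
  offset=4 (pos 2, char 'd'): match length 2
  offset=5 (pos 1, char 'a'): match length 0
  offset=6 (pos 0, char 'c'): match length 0
Longest match has length 2 at offset 4.
next_char = character at position 6 + 2 = 8 -> 'd'

Best match: offset=4, length=2 (matching 'dd' starting at position 2)
LZ77 triple: (4, 2, 'd')


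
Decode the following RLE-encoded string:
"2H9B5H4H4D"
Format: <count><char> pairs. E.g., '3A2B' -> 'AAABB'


Expanding each <count><char> pair:
  2H -> 'HH'
  9B -> 'BBBBBBBBB'
  5H -> 'HHHHH'
  4H -> 'HHHH'
  4D -> 'DDDD'

Decoded = HHBBBBBBBBBHHHHHHHHHDDDD


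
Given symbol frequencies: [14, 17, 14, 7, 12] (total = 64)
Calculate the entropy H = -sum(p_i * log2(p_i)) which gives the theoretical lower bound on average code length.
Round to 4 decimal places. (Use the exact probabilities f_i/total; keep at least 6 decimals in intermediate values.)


Per-symbol terms -p_i * log2(p_i) with p_i = f_i/64:
  p = 14/64 = 0.218750: log2(p) = -2.192645, -p*log2(p) = 0.479641
  p = 17/64 = 0.265625: log2(p) = -1.912537, -p*log2(p) = 0.508018
  p = 14/64 = 0.218750: log2(p) = -2.192645, -p*log2(p) = 0.479641
  p = 7/64 = 0.109375: log2(p) = -3.192645, -p*log2(p) = 0.349196
  p = 12/64 = 0.187500: log2(p) = -2.415037, -p*log2(p) = 0.452820
H = 0.479641 + 0.508018 + 0.479641 + 0.349196 + 0.452820 = 2.269316

H = 2.2693 bits/symbol
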